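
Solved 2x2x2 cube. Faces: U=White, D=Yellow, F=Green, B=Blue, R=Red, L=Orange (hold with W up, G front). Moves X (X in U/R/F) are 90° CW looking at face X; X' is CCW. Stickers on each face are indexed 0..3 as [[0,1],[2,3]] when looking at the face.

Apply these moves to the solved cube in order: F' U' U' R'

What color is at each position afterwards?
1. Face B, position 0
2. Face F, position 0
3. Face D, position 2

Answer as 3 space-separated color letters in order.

Answer: Y B Y

Derivation:
After move 1 (F'): F=GGGG U=WWRR R=YRYR D=OOYY L=OWOW
After move 2 (U'): U=WRWR F=OWGG R=GGYR B=YRBB L=BBOW
After move 3 (U'): U=RRWW F=BBGG R=OWYR B=GGBB L=YROW
After move 4 (R'): R=WROY U=RBWG F=BRGW D=OBYG B=YGOB
Query 1: B[0] = Y
Query 2: F[0] = B
Query 3: D[2] = Y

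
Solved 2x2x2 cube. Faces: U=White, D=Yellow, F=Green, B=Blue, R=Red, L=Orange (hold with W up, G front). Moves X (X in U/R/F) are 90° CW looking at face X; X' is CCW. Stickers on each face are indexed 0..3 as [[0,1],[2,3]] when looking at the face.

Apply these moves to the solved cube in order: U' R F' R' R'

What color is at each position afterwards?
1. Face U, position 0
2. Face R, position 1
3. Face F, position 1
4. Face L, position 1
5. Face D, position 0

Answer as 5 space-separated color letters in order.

Answer: W Y W G B

Derivation:
After move 1 (U'): U=WWWW F=OOGG R=GGRR B=RRBB L=BBOO
After move 2 (R): R=RGRG U=WOWG F=OYGY D=YBYR B=WRWB
After move 3 (F'): F=YYOG U=WORR R=BGYG D=BOYR L=BGOW
After move 4 (R'): R=GGBY U=WWRW F=YOOR D=BYYG B=RROB
After move 5 (R'): R=GYGB U=WORR F=YWOW D=BOYR B=GRYB
Query 1: U[0] = W
Query 2: R[1] = Y
Query 3: F[1] = W
Query 4: L[1] = G
Query 5: D[0] = B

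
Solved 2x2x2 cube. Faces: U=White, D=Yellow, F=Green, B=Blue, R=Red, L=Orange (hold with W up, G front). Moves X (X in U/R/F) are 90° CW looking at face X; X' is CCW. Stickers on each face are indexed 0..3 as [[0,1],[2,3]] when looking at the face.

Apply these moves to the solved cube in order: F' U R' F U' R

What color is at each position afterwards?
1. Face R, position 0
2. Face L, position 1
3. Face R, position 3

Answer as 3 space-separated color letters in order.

Answer: O W Y

Derivation:
After move 1 (F'): F=GGGG U=WWRR R=YRYR D=OOYY L=OWOW
After move 2 (U): U=RWRW F=YRGG R=BBYR B=OWBB L=GGOW
After move 3 (R'): R=BRBY U=RBRO F=YWGW D=ORYG B=YWOB
After move 4 (F): F=GYWW U=RBWG R=RROY D=BBYG L=GOOR
After move 5 (U'): U=BGRW F=GOWW R=GYOY B=RROB L=YWOR
After move 6 (R): R=OGYY U=BORW F=GBWG D=BOYR B=WRGB
Query 1: R[0] = O
Query 2: L[1] = W
Query 3: R[3] = Y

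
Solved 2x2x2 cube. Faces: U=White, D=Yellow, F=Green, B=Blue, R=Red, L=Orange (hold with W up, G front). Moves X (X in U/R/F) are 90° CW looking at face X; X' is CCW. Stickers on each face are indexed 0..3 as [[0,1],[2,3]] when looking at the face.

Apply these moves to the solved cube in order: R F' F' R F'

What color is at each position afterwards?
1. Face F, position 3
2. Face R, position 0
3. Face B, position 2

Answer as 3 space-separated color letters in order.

After move 1 (R): R=RRRR U=WGWG F=GYGY D=YBYB B=WBWB
After move 2 (F'): F=YYGG U=WGRR R=BRYR D=OOYB L=OGOW
After move 3 (F'): F=YGYG U=WGBY R=OROR D=GWYB L=OROR
After move 4 (R): R=OORR U=WGBG F=YWYB D=GWYW B=YBGB
After move 5 (F'): F=WBYY U=WGOR R=WOGR D=RRYW L=OGOB
Query 1: F[3] = Y
Query 2: R[0] = W
Query 3: B[2] = G

Answer: Y W G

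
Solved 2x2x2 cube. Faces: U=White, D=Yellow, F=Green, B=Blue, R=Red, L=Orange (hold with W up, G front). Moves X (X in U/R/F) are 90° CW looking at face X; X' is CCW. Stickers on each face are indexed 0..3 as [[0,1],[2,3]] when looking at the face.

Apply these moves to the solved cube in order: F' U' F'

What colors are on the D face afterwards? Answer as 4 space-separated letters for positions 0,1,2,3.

Answer: B W Y Y

Derivation:
After move 1 (F'): F=GGGG U=WWRR R=YRYR D=OOYY L=OWOW
After move 2 (U'): U=WRWR F=OWGG R=GGYR B=YRBB L=BBOW
After move 3 (F'): F=WGOG U=WRGY R=OGOR D=BWYY L=BROW
Query: D face = BWYY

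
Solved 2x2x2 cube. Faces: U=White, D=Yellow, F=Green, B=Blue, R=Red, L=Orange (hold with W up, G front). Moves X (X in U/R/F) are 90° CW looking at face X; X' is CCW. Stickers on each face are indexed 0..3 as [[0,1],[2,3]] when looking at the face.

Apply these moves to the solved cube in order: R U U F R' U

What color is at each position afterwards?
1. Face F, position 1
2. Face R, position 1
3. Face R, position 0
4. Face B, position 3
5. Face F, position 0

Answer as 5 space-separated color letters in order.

After move 1 (R): R=RRRR U=WGWG F=GYGY D=YBYB B=WBWB
After move 2 (U): U=WWGG F=RRGY R=WBRR B=OOWB L=GYOO
After move 3 (U): U=GWGW F=WBGY R=OORR B=GYWB L=RROO
After move 4 (F): F=GWYB U=GWOR R=GOWR D=ROYB L=RYOB
After move 5 (R'): R=ORGW U=GWOG F=GWYR D=RWYB B=BYOB
After move 6 (U): U=OGGW F=ORYR R=BYGW B=RYOB L=GWOB
Query 1: F[1] = R
Query 2: R[1] = Y
Query 3: R[0] = B
Query 4: B[3] = B
Query 5: F[0] = O

Answer: R Y B B O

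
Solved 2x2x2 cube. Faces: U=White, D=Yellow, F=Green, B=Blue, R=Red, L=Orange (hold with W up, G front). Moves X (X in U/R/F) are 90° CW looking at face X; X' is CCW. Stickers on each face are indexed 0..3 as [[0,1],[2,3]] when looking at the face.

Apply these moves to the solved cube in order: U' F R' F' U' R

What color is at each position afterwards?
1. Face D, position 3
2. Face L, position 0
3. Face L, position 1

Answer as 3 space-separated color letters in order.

Answer: O Y R

Derivation:
After move 1 (U'): U=WWWW F=OOGG R=GGRR B=RRBB L=BBOO
After move 2 (F): F=GOGO U=WWOB R=WGWR D=RGYY L=BYOY
After move 3 (R'): R=GRWW U=WBOR F=GWGB D=ROYO B=YRGB
After move 4 (F'): F=WBGG U=WBGW R=ORRW D=YYYO L=BROO
After move 5 (U'): U=BWWG F=BRGG R=WBRW B=ORGB L=YROO
After move 6 (R): R=RWWB U=BRWG F=BYGO D=YGYO B=GRWB
Query 1: D[3] = O
Query 2: L[0] = Y
Query 3: L[1] = R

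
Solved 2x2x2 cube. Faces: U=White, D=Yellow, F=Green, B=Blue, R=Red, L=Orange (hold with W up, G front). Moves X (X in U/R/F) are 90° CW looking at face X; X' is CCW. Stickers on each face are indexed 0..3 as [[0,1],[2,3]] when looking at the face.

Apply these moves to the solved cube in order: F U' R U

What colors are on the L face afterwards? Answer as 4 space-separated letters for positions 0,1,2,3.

After move 1 (F): F=GGGG U=WWOO R=WRWR D=RRYY L=OYOY
After move 2 (U'): U=WOWO F=OYGG R=GGWR B=WRBB L=BBOY
After move 3 (R): R=WGRG U=WYWG F=ORGY D=RBYW B=OROB
After move 4 (U): U=WWGY F=WGGY R=ORRG B=BBOB L=OROY
Query: L face = OROY

Answer: O R O Y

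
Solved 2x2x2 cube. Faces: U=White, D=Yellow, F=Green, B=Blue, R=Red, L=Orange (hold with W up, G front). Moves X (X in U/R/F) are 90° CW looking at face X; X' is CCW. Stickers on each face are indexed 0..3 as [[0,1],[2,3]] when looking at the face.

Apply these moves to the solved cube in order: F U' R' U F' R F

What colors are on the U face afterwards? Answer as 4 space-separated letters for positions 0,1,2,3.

After move 1 (F): F=GGGG U=WWOO R=WRWR D=RRYY L=OYOY
After move 2 (U'): U=WOWO F=OYGG R=GGWR B=WRBB L=BBOY
After move 3 (R'): R=GRGW U=WBWW F=OOGO D=RYYG B=YRRB
After move 4 (U): U=WWWB F=GRGO R=YRGW B=BBRB L=OOOY
After move 5 (F'): F=ROGG U=WWYG R=YRRW D=OYYG L=OBOW
After move 6 (R): R=RYWR U=WOYG F=RYGG D=ORYB B=GBWB
After move 7 (F): F=GRGY U=WOWB R=YYGR D=WRYB L=OOOR
Query: U face = WOWB

Answer: W O W B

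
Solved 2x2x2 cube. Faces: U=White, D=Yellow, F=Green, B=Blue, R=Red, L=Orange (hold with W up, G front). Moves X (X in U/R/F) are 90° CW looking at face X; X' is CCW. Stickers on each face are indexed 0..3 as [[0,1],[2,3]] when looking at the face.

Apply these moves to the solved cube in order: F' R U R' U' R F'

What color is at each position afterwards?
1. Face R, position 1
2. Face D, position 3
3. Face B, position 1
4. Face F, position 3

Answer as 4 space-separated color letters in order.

After move 1 (F'): F=GGGG U=WWRR R=YRYR D=OOYY L=OWOW
After move 2 (R): R=YYRR U=WGRG F=GOGY D=OBYB B=RBWB
After move 3 (U): U=RWGG F=YYGY R=RBRR B=OWWB L=GOOW
After move 4 (R'): R=BRRR U=RWGO F=YWGG D=OYYY B=BWBB
After move 5 (U'): U=WORG F=GOGG R=YWRR B=BRBB L=BWOW
After move 6 (R): R=RYRW U=WORG F=GYGY D=OBYB B=GROB
After move 7 (F'): F=YYGG U=WORR R=BYOW D=WWYB L=BGOR
Query 1: R[1] = Y
Query 2: D[3] = B
Query 3: B[1] = R
Query 4: F[3] = G

Answer: Y B R G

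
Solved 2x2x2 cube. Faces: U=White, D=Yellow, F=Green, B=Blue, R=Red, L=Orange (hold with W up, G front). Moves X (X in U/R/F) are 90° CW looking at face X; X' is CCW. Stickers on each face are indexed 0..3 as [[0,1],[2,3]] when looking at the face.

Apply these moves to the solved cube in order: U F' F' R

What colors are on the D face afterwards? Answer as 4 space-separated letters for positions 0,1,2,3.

After move 1 (U): U=WWWW F=RRGG R=BBRR B=OOBB L=GGOO
After move 2 (F'): F=RGRG U=WWBR R=YBYR D=GOYY L=GWOW
After move 3 (F'): F=GGRR U=WWYY R=OBGR D=WWYY L=GROB
After move 4 (R): R=GORB U=WGYR F=GWRY D=WBYO B=YOWB
Query: D face = WBYO

Answer: W B Y O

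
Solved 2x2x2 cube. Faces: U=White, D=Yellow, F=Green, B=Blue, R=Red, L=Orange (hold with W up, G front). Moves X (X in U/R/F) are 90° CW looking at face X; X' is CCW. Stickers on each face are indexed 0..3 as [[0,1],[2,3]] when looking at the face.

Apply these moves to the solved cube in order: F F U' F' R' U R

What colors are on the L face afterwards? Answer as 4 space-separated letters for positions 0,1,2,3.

Answer: R Y O W

Derivation:
After move 1 (F): F=GGGG U=WWOO R=WRWR D=RRYY L=OYOY
After move 2 (F): F=GGGG U=WWYY R=OROR D=WWYY L=OROR
After move 3 (U'): U=WYWY F=ORGG R=GGOR B=ORBB L=BBOR
After move 4 (F'): F=RGOG U=WYGO R=WGWR D=BRYY L=BYOW
After move 5 (R'): R=GRWW U=WBGO F=RYOO D=BGYG B=YRRB
After move 6 (U): U=GWOB F=GROO R=YRWW B=BYRB L=RYOW
After move 7 (R): R=WYWR U=GROO F=GGOG D=BRYB B=BYWB
Query: L face = RYOW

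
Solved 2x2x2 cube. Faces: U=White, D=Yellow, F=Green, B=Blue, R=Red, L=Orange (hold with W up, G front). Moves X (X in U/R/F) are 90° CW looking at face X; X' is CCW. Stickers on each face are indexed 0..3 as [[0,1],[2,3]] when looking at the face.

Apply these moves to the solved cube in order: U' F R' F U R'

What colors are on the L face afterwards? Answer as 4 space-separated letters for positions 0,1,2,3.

After move 1 (U'): U=WWWW F=OOGG R=GGRR B=RRBB L=BBOO
After move 2 (F): F=GOGO U=WWOB R=WGWR D=RGYY L=BYOY
After move 3 (R'): R=GRWW U=WBOR F=GWGB D=ROYO B=YRGB
After move 4 (F): F=GGBW U=WBYY R=ORRW D=WGYO L=BROO
After move 5 (U): U=YWYB F=ORBW R=YRRW B=BRGB L=GGOO
After move 6 (R'): R=RWYR U=YGYB F=OWBB D=WRYW B=ORGB
Query: L face = GGOO

Answer: G G O O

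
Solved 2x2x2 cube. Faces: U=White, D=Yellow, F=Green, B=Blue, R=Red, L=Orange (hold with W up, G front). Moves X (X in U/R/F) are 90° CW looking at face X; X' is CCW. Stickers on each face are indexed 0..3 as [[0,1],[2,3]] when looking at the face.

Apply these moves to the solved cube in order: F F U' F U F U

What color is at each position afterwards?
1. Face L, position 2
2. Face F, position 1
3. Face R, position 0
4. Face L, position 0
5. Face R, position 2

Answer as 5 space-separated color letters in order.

Answer: O R B G Y

Derivation:
After move 1 (F): F=GGGG U=WWOO R=WRWR D=RRYY L=OYOY
After move 2 (F): F=GGGG U=WWYY R=OROR D=WWYY L=OROR
After move 3 (U'): U=WYWY F=ORGG R=GGOR B=ORBB L=BBOR
After move 4 (F): F=GOGR U=WYRB R=WGYR D=OGYY L=BWOW
After move 5 (U): U=RWBY F=WGGR R=ORYR B=BWBB L=GOOW
After move 6 (F): F=GWRG U=RWWO R=BRYR D=YOYY L=GOOG
After move 7 (U): U=WROW F=BRRG R=BWYR B=GOBB L=GWOG
Query 1: L[2] = O
Query 2: F[1] = R
Query 3: R[0] = B
Query 4: L[0] = G
Query 5: R[2] = Y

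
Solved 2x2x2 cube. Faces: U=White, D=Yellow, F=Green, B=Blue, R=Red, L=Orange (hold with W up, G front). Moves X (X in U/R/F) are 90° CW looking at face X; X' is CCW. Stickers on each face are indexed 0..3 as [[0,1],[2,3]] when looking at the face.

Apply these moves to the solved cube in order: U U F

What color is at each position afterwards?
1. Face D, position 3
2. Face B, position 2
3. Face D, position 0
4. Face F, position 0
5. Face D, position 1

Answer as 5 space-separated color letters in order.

After move 1 (U): U=WWWW F=RRGG R=BBRR B=OOBB L=GGOO
After move 2 (U): U=WWWW F=BBGG R=OORR B=GGBB L=RROO
After move 3 (F): F=GBGB U=WWOR R=WOWR D=ROYY L=RYOY
Query 1: D[3] = Y
Query 2: B[2] = B
Query 3: D[0] = R
Query 4: F[0] = G
Query 5: D[1] = O

Answer: Y B R G O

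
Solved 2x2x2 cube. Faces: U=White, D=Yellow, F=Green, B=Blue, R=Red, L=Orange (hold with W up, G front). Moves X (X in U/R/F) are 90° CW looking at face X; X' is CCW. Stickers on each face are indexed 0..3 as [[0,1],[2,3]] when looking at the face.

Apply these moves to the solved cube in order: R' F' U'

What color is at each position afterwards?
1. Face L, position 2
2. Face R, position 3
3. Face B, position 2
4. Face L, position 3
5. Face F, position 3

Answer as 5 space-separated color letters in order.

Answer: O R Y W G

Derivation:
After move 1 (R'): R=RRRR U=WBWB F=GWGW D=YGYG B=YBYB
After move 2 (F'): F=WWGG U=WBRR R=GRYR D=OOYG L=OBOW
After move 3 (U'): U=BRWR F=OBGG R=WWYR B=GRYB L=YBOW
Query 1: L[2] = O
Query 2: R[3] = R
Query 3: B[2] = Y
Query 4: L[3] = W
Query 5: F[3] = G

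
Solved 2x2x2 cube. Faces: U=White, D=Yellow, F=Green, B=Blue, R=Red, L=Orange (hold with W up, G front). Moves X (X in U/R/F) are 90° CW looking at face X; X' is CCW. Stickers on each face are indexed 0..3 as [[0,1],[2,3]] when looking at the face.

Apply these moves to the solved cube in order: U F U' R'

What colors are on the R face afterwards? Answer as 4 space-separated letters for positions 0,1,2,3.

Answer: R R G W

Derivation:
After move 1 (U): U=WWWW F=RRGG R=BBRR B=OOBB L=GGOO
After move 2 (F): F=GRGR U=WWOG R=WBWR D=RBYY L=GYOY
After move 3 (U'): U=WGWO F=GYGR R=GRWR B=WBBB L=OOOY
After move 4 (R'): R=RRGW U=WBWW F=GGGO D=RYYR B=YBBB
Query: R face = RRGW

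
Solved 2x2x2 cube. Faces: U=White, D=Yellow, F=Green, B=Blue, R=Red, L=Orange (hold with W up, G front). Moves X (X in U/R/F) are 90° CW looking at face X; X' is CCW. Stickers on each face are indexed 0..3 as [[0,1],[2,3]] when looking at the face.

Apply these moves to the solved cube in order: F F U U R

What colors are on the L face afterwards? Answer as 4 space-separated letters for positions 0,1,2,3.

Answer: O R O R

Derivation:
After move 1 (F): F=GGGG U=WWOO R=WRWR D=RRYY L=OYOY
After move 2 (F): F=GGGG U=WWYY R=OROR D=WWYY L=OROR
After move 3 (U): U=YWYW F=ORGG R=BBOR B=ORBB L=GGOR
After move 4 (U): U=YYWW F=BBGG R=OROR B=GGBB L=OROR
After move 5 (R): R=OORR U=YBWG F=BWGY D=WBYG B=WGYB
Query: L face = OROR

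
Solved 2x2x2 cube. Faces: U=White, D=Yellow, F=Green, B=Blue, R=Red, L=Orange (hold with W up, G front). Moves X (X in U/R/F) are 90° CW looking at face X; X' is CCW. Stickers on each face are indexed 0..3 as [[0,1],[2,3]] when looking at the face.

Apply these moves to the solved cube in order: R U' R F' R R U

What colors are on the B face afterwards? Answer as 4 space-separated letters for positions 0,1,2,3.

Answer: W Y B B

Derivation:
After move 1 (R): R=RRRR U=WGWG F=GYGY D=YBYB B=WBWB
After move 2 (U'): U=GGWW F=OOGY R=GYRR B=RRWB L=WBOO
After move 3 (R): R=RGRY U=GOWY F=OBGB D=YWYR B=WRGB
After move 4 (F'): F=BBOG U=GORR R=WGYY D=BOYR L=WYOW
After move 5 (R): R=YWYG U=GBRG F=BOOR D=BGYW B=RROB
After move 6 (R): R=YYGW U=GORR F=BGOW D=BOYR B=GRBB
After move 7 (U): U=RGRO F=YYOW R=GRGW B=WYBB L=BGOW
Query: B face = WYBB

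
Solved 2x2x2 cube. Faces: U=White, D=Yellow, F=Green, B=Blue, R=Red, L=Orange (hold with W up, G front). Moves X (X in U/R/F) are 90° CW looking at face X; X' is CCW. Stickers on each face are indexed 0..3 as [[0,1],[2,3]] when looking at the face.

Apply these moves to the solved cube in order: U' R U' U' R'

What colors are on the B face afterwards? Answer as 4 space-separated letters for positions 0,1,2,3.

Answer: R Y B B

Derivation:
After move 1 (U'): U=WWWW F=OOGG R=GGRR B=RRBB L=BBOO
After move 2 (R): R=RGRG U=WOWG F=OYGY D=YBYR B=WRWB
After move 3 (U'): U=OGWW F=BBGY R=OYRG B=RGWB L=WROO
After move 4 (U'): U=GWOW F=WRGY R=BBRG B=OYWB L=RGOO
After move 5 (R'): R=BGBR U=GWOO F=WWGW D=YRYY B=RYBB
Query: B face = RYBB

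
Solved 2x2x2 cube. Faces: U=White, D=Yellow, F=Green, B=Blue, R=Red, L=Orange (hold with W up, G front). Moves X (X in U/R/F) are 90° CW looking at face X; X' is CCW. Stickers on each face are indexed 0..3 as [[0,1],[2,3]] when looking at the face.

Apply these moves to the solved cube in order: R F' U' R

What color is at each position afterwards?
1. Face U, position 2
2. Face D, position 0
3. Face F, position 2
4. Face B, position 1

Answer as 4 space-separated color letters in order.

After move 1 (R): R=RRRR U=WGWG F=GYGY D=YBYB B=WBWB
After move 2 (F'): F=YYGG U=WGRR R=BRYR D=OOYB L=OGOW
After move 3 (U'): U=GRWR F=OGGG R=YYYR B=BRWB L=WBOW
After move 4 (R): R=YYRY U=GGWG F=OOGB D=OWYB B=RRRB
Query 1: U[2] = W
Query 2: D[0] = O
Query 3: F[2] = G
Query 4: B[1] = R

Answer: W O G R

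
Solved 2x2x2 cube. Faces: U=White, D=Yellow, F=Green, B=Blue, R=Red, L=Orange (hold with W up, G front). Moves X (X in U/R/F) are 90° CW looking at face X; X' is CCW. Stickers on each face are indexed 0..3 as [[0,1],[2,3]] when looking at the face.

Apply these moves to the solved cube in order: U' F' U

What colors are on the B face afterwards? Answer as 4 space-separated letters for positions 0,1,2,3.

Answer: B W B B

Derivation:
After move 1 (U'): U=WWWW F=OOGG R=GGRR B=RRBB L=BBOO
After move 2 (F'): F=OGOG U=WWGR R=YGYR D=BOYY L=BWOW
After move 3 (U): U=GWRW F=YGOG R=RRYR B=BWBB L=OGOW
Query: B face = BWBB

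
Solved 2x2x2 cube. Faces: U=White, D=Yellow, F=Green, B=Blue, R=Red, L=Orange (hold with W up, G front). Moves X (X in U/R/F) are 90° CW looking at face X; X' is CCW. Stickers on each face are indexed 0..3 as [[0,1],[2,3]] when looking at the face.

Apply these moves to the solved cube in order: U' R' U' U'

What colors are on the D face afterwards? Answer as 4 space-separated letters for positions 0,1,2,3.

Answer: Y O Y G

Derivation:
After move 1 (U'): U=WWWW F=OOGG R=GGRR B=RRBB L=BBOO
After move 2 (R'): R=GRGR U=WBWR F=OWGW D=YOYG B=YRYB
After move 3 (U'): U=BRWW F=BBGW R=OWGR B=GRYB L=YROO
After move 4 (U'): U=RWBW F=YRGW R=BBGR B=OWYB L=GROO
Query: D face = YOYG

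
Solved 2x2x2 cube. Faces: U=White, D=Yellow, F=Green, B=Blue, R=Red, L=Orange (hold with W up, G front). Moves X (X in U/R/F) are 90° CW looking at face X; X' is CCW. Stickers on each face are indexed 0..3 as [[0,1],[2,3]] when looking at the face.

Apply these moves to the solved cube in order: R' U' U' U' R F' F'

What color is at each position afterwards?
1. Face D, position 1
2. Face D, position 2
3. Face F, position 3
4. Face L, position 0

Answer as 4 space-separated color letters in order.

Answer: B Y R G

Derivation:
After move 1 (R'): R=RRRR U=WBWB F=GWGW D=YGYG B=YBYB
After move 2 (U'): U=BBWW F=OOGW R=GWRR B=RRYB L=YBOO
After move 3 (U'): U=BWBW F=YBGW R=OORR B=GWYB L=RROO
After move 4 (U'): U=WWBB F=RRGW R=YBRR B=OOYB L=GWOO
After move 5 (R): R=RYRB U=WRBW F=RGGG D=YYYO B=BOWB
After move 6 (F'): F=GGRG U=WRRR R=YYYB D=WOYO L=GWOB
After move 7 (F'): F=GGGR U=WRYY R=OYWB D=WBYO L=GROR
Query 1: D[1] = B
Query 2: D[2] = Y
Query 3: F[3] = R
Query 4: L[0] = G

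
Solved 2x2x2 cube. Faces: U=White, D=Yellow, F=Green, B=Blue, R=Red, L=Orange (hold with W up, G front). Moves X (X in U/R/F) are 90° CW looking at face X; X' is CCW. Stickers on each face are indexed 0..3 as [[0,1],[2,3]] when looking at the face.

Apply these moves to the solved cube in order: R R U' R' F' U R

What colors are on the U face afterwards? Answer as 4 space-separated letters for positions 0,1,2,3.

After move 1 (R): R=RRRR U=WGWG F=GYGY D=YBYB B=WBWB
After move 2 (R): R=RRRR U=WYWY F=GBGB D=YWYW B=GBGB
After move 3 (U'): U=YYWW F=OOGB R=GBRR B=RRGB L=GBOO
After move 4 (R'): R=BRGR U=YGWR F=OYGW D=YOYB B=WRWB
After move 5 (F'): F=YWOG U=YGBG R=ORYR D=BOYB L=GROW
After move 6 (U): U=BYGG F=OROG R=WRYR B=GRWB L=YWOW
After move 7 (R): R=YWRR U=BRGG F=OOOB D=BWYG B=GRYB
Query: U face = BRGG

Answer: B R G G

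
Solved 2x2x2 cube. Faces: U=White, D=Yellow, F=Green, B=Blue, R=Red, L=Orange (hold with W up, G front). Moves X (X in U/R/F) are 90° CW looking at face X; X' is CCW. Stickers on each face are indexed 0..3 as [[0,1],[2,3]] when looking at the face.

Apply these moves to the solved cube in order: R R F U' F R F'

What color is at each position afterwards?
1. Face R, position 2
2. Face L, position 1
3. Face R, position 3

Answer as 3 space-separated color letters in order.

After move 1 (R): R=RRRR U=WGWG F=GYGY D=YBYB B=WBWB
After move 2 (R): R=RRRR U=WYWY F=GBGB D=YWYW B=GBGB
After move 3 (F): F=GGBB U=WYOO R=WRYR D=RRYW L=OYOW
After move 4 (U'): U=YOWO F=OYBB R=GGYR B=WRGB L=GBOW
After move 5 (F): F=BOBY U=YOWB R=WGOR D=YGYW L=GROR
After move 6 (R): R=OWRG U=YOWY F=BGBW D=YGYW B=BROB
After move 7 (F'): F=GWBB U=YOOR R=GWYG D=RRYW L=GYOW
Query 1: R[2] = Y
Query 2: L[1] = Y
Query 3: R[3] = G

Answer: Y Y G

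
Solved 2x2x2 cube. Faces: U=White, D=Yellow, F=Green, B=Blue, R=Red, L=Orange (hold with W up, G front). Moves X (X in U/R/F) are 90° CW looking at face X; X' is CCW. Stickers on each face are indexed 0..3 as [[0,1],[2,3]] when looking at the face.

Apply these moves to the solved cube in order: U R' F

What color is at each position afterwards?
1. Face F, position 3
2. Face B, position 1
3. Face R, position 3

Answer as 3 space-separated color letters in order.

After move 1 (U): U=WWWW F=RRGG R=BBRR B=OOBB L=GGOO
After move 2 (R'): R=BRBR U=WBWO F=RWGW D=YRYG B=YOYB
After move 3 (F): F=GRWW U=WBOG R=WROR D=BBYG L=GYOR
Query 1: F[3] = W
Query 2: B[1] = O
Query 3: R[3] = R

Answer: W O R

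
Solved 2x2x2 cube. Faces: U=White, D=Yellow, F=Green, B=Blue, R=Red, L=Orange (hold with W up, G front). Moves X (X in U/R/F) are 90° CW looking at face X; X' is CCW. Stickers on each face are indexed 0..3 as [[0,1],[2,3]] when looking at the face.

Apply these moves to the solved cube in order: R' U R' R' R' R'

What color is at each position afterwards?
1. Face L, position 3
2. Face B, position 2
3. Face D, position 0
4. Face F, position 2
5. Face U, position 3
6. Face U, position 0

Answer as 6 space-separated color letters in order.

After move 1 (R'): R=RRRR U=WBWB F=GWGW D=YGYG B=YBYB
After move 2 (U): U=WWBB F=RRGW R=YBRR B=OOYB L=GWOO
After move 3 (R'): R=BRYR U=WYBO F=RWGB D=YRYW B=GOGB
After move 4 (R'): R=RRBY U=WGBG F=RYGO D=YWYB B=WORB
After move 5 (R'): R=RYRB U=WRBW F=RGGG D=YYYO B=BOWB
After move 6 (R'): R=YBRR U=WWBB F=RRGW D=YGYG B=OOYB
Query 1: L[3] = O
Query 2: B[2] = Y
Query 3: D[0] = Y
Query 4: F[2] = G
Query 5: U[3] = B
Query 6: U[0] = W

Answer: O Y Y G B W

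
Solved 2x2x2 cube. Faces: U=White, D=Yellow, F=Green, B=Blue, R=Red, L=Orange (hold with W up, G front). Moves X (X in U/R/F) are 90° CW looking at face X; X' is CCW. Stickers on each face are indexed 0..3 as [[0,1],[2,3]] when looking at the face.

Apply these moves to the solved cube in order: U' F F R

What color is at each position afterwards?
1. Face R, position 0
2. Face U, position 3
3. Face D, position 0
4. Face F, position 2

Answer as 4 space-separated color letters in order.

Answer: B O W O

Derivation:
After move 1 (U'): U=WWWW F=OOGG R=GGRR B=RRBB L=BBOO
After move 2 (F): F=GOGO U=WWOB R=WGWR D=RGYY L=BYOY
After move 3 (F): F=GGOO U=WWYY R=OGBR D=WWYY L=BROG
After move 4 (R): R=BORG U=WGYO F=GWOY D=WBYR B=YRWB
Query 1: R[0] = B
Query 2: U[3] = O
Query 3: D[0] = W
Query 4: F[2] = O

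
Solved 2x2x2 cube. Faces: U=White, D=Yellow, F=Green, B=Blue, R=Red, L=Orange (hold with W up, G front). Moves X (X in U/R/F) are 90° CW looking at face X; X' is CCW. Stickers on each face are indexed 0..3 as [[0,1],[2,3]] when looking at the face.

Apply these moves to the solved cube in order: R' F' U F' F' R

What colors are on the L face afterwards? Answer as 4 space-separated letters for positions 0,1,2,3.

Answer: W Y O Y

Derivation:
After move 1 (R'): R=RRRR U=WBWB F=GWGW D=YGYG B=YBYB
After move 2 (F'): F=WWGG U=WBRR R=GRYR D=OOYG L=OBOW
After move 3 (U): U=RWRB F=GRGG R=YBYR B=OBYB L=WWOW
After move 4 (F'): F=RGGG U=RWYY R=OBOR D=WWYG L=WBOR
After move 5 (F'): F=GGRG U=RWOO R=WBWR D=BRYG L=WYOY
After move 6 (R): R=WWRB U=RGOG F=GRRG D=BYYO B=OBWB
Query: L face = WYOY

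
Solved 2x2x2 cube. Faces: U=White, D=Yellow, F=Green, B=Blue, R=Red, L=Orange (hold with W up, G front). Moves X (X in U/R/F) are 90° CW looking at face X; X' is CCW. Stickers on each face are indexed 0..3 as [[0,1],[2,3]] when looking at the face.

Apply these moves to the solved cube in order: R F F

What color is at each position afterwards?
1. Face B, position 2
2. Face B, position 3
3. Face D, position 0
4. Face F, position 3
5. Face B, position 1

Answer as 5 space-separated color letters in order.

Answer: W B G G B

Derivation:
After move 1 (R): R=RRRR U=WGWG F=GYGY D=YBYB B=WBWB
After move 2 (F): F=GGYY U=WGOO R=WRGR D=RRYB L=OYOB
After move 3 (F): F=YGYG U=WGBY R=OROR D=GWYB L=OROR
Query 1: B[2] = W
Query 2: B[3] = B
Query 3: D[0] = G
Query 4: F[3] = G
Query 5: B[1] = B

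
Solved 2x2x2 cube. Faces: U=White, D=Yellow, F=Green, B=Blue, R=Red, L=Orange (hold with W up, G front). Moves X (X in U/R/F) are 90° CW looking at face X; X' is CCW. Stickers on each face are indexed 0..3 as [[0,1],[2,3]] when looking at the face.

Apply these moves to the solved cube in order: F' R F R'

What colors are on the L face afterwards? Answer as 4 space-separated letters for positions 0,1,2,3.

After move 1 (F'): F=GGGG U=WWRR R=YRYR D=OOYY L=OWOW
After move 2 (R): R=YYRR U=WGRG F=GOGY D=OBYB B=RBWB
After move 3 (F): F=GGYO U=WGWW R=RYGR D=RYYB L=OOOB
After move 4 (R'): R=YRRG U=WWWR F=GGYW D=RGYO B=BBYB
Query: L face = OOOB

Answer: O O O B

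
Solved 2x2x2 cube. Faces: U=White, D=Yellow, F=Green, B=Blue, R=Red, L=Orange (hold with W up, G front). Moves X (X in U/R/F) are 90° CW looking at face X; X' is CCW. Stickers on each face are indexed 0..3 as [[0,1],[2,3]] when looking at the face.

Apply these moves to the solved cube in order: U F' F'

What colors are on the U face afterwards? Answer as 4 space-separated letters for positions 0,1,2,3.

Answer: W W Y Y

Derivation:
After move 1 (U): U=WWWW F=RRGG R=BBRR B=OOBB L=GGOO
After move 2 (F'): F=RGRG U=WWBR R=YBYR D=GOYY L=GWOW
After move 3 (F'): F=GGRR U=WWYY R=OBGR D=WWYY L=GROB
Query: U face = WWYY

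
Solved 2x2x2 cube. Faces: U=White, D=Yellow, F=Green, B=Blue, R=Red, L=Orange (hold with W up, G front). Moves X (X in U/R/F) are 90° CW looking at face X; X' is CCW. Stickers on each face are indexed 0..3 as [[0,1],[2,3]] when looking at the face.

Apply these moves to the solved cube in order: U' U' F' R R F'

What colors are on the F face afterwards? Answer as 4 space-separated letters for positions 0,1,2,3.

After move 1 (U'): U=WWWW F=OOGG R=GGRR B=RRBB L=BBOO
After move 2 (U'): U=WWWW F=BBGG R=OORR B=GGBB L=RROO
After move 3 (F'): F=BGBG U=WWOR R=YOYR D=ROYY L=RWOW
After move 4 (R): R=YYRO U=WGOG F=BOBY D=RBYG B=RGWB
After move 5 (R): R=RYOY U=WOOY F=BBBG D=RWYR B=GGGB
After move 6 (F'): F=BGBB U=WORO R=WYRY D=WWYR L=RYOO
Query: F face = BGBB

Answer: B G B B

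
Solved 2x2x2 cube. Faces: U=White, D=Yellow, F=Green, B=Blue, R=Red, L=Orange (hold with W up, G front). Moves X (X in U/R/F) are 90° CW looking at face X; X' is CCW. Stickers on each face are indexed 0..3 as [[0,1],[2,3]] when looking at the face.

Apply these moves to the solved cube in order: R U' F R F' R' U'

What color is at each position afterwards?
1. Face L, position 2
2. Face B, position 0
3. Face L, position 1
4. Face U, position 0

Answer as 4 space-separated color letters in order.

After move 1 (R): R=RRRR U=WGWG F=GYGY D=YBYB B=WBWB
After move 2 (U'): U=GGWW F=OOGY R=GYRR B=RRWB L=WBOO
After move 3 (F): F=GOYO U=GGOB R=WYWR D=RGYB L=WYOB
After move 4 (R): R=WWRY U=GOOO F=GGYB D=RWYR B=BRGB
After move 5 (F'): F=GBGY U=GOWR R=WWRY D=YBYR L=WOOO
After move 6 (R'): R=WYWR U=GGWB F=GOGR D=YBYY B=RRBB
After move 7 (U'): U=GBGW F=WOGR R=GOWR B=WYBB L=RROO
Query 1: L[2] = O
Query 2: B[0] = W
Query 3: L[1] = R
Query 4: U[0] = G

Answer: O W R G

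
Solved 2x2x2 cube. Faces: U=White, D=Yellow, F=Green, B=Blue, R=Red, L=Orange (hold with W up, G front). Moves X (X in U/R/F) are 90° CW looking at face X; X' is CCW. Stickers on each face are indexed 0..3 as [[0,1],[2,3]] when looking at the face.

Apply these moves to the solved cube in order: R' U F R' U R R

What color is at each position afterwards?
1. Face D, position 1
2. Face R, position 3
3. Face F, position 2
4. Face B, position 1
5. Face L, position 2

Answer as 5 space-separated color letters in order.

After move 1 (R'): R=RRRR U=WBWB F=GWGW D=YGYG B=YBYB
After move 2 (U): U=WWBB F=RRGW R=YBRR B=OOYB L=GWOO
After move 3 (F): F=GRWR U=WWOW R=BBBR D=RYYG L=GYOG
After move 4 (R'): R=BRBB U=WYOO F=GWWW D=RRYR B=GOYB
After move 5 (U): U=OWOY F=BRWW R=GOBB B=GYYB L=GWOG
After move 6 (R): R=BGBO U=OROW F=BRWR D=RYYG B=YYWB
After move 7 (R): R=BBOG U=OROR F=BYWG D=RWYY B=WYRB
Query 1: D[1] = W
Query 2: R[3] = G
Query 3: F[2] = W
Query 4: B[1] = Y
Query 5: L[2] = O

Answer: W G W Y O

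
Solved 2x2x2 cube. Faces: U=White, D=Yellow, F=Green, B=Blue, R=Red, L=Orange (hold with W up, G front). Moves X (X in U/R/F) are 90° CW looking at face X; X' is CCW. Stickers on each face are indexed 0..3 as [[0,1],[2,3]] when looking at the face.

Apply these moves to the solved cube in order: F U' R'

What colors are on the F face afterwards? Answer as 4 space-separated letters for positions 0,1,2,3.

After move 1 (F): F=GGGG U=WWOO R=WRWR D=RRYY L=OYOY
After move 2 (U'): U=WOWO F=OYGG R=GGWR B=WRBB L=BBOY
After move 3 (R'): R=GRGW U=WBWW F=OOGO D=RYYG B=YRRB
Query: F face = OOGO

Answer: O O G O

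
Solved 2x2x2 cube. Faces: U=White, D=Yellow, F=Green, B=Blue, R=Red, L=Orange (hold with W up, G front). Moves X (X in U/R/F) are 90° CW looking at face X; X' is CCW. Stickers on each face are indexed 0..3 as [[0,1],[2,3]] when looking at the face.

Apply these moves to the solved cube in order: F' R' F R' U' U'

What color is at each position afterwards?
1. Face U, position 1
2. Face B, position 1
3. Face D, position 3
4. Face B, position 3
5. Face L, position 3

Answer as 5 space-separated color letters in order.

After move 1 (F'): F=GGGG U=WWRR R=YRYR D=OOYY L=OWOW
After move 2 (R'): R=RRYY U=WBRB F=GWGR D=OGYG B=YBOB
After move 3 (F): F=GGRW U=WBWW R=RRBY D=YRYG L=OOOG
After move 4 (R'): R=RYRB U=WOWY F=GBRW D=YGYW B=GBRB
After move 5 (U'): U=OYWW F=OORW R=GBRB B=RYRB L=GBOG
After move 6 (U'): U=YWOW F=GBRW R=OORB B=GBRB L=RYOG
Query 1: U[1] = W
Query 2: B[1] = B
Query 3: D[3] = W
Query 4: B[3] = B
Query 5: L[3] = G

Answer: W B W B G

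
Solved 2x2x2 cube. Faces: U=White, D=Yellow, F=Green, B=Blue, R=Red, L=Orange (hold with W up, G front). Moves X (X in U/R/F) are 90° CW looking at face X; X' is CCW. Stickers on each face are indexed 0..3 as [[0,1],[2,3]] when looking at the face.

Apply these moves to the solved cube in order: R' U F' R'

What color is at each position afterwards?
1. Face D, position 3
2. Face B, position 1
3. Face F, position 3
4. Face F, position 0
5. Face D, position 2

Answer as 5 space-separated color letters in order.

Answer: G O R R Y

Derivation:
After move 1 (R'): R=RRRR U=WBWB F=GWGW D=YGYG B=YBYB
After move 2 (U): U=WWBB F=RRGW R=YBRR B=OOYB L=GWOO
After move 3 (F'): F=RWRG U=WWYR R=GBYR D=WOYG L=GBOB
After move 4 (R'): R=BRGY U=WYYO F=RWRR D=WWYG B=GOOB
Query 1: D[3] = G
Query 2: B[1] = O
Query 3: F[3] = R
Query 4: F[0] = R
Query 5: D[2] = Y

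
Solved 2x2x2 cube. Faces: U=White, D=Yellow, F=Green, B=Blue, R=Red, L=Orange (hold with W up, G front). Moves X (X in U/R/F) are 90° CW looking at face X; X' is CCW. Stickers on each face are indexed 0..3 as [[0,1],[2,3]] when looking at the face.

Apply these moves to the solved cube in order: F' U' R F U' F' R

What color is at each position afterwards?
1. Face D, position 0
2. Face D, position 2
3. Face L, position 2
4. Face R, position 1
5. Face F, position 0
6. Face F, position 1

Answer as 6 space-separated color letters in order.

Answer: R Y O Y O B

Derivation:
After move 1 (F'): F=GGGG U=WWRR R=YRYR D=OOYY L=OWOW
After move 2 (U'): U=WRWR F=OWGG R=GGYR B=YRBB L=BBOW
After move 3 (R): R=YGRG U=WWWG F=OOGY D=OBYY B=RRRB
After move 4 (F): F=GOYO U=WWWB R=WGGG D=RYYY L=BOOB
After move 5 (U'): U=WBWW F=BOYO R=GOGG B=WGRB L=RROB
After move 6 (F'): F=OOBY U=WBGG R=YORG D=RBYY L=RWOW
After move 7 (R): R=RYGO U=WOGY F=OBBY D=RRYW B=GGBB
Query 1: D[0] = R
Query 2: D[2] = Y
Query 3: L[2] = O
Query 4: R[1] = Y
Query 5: F[0] = O
Query 6: F[1] = B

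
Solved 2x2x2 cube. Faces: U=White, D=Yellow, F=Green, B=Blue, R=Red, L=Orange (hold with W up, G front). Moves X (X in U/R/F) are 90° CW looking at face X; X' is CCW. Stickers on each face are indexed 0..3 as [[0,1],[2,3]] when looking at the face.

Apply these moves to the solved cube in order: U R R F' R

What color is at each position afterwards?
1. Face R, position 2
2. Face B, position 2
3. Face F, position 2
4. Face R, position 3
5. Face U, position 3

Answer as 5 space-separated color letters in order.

After move 1 (U): U=WWWW F=RRGG R=BBRR B=OOBB L=GGOO
After move 2 (R): R=RBRB U=WRWG F=RYGY D=YBYO B=WOWB
After move 3 (R): R=RRBB U=WYWY F=RBGO D=YWYW B=GORB
After move 4 (F'): F=BORG U=WYRB R=WRYB D=GOYW L=GYOW
After move 5 (R): R=YWBR U=WORG F=BORW D=GRYG B=BOYB
Query 1: R[2] = B
Query 2: B[2] = Y
Query 3: F[2] = R
Query 4: R[3] = R
Query 5: U[3] = G

Answer: B Y R R G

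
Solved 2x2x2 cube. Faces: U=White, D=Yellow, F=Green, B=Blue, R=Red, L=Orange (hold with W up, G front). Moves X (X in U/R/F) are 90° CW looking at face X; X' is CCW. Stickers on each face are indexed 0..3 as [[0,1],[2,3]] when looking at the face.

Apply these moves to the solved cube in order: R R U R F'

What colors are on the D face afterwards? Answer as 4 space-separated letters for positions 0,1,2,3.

After move 1 (R): R=RRRR U=WGWG F=GYGY D=YBYB B=WBWB
After move 2 (R): R=RRRR U=WYWY F=GBGB D=YWYW B=GBGB
After move 3 (U): U=WWYY F=RRGB R=GBRR B=OOGB L=GBOO
After move 4 (R): R=RGRB U=WRYB F=RWGW D=YGYO B=YOWB
After move 5 (F'): F=WWRG U=WRRR R=GGYB D=BOYO L=GBOY
Query: D face = BOYO

Answer: B O Y O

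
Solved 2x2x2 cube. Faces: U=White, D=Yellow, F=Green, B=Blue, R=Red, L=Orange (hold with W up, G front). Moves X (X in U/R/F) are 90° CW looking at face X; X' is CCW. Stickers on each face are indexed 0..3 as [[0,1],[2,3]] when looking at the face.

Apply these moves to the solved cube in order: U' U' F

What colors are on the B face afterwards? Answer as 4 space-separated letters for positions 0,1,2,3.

After move 1 (U'): U=WWWW F=OOGG R=GGRR B=RRBB L=BBOO
After move 2 (U'): U=WWWW F=BBGG R=OORR B=GGBB L=RROO
After move 3 (F): F=GBGB U=WWOR R=WOWR D=ROYY L=RYOY
Query: B face = GGBB

Answer: G G B B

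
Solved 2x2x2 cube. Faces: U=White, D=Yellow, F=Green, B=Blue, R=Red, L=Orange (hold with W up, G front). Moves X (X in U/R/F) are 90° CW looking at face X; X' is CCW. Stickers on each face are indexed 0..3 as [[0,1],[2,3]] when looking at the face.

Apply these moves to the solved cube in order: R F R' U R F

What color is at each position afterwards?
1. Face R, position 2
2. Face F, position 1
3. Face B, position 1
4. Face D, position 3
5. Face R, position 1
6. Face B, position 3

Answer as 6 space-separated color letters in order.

After move 1 (R): R=RRRR U=WGWG F=GYGY D=YBYB B=WBWB
After move 2 (F): F=GGYY U=WGOO R=WRGR D=RRYB L=OYOB
After move 3 (R'): R=RRWG U=WWOW F=GGYO D=RGYY B=BBRB
After move 4 (U): U=OWWW F=RRYO R=BBWG B=OYRB L=GGOB
After move 5 (R): R=WBGB U=ORWO F=RGYY D=RRYO B=WYWB
After move 6 (F): F=YRYG U=ORBG R=WBOB D=GWYO L=GROR
Query 1: R[2] = O
Query 2: F[1] = R
Query 3: B[1] = Y
Query 4: D[3] = O
Query 5: R[1] = B
Query 6: B[3] = B

Answer: O R Y O B B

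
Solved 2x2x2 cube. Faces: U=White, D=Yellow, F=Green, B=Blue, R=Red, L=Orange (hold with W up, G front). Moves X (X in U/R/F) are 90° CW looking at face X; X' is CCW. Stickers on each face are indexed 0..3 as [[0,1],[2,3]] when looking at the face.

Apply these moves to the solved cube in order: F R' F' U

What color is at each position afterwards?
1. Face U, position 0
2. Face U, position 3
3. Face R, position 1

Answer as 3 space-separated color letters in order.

After move 1 (F): F=GGGG U=WWOO R=WRWR D=RRYY L=OYOY
After move 2 (R'): R=RRWW U=WBOB F=GWGO D=RGYG B=YBRB
After move 3 (F'): F=WOGG U=WBRW R=GRRW D=YYYG L=OBOO
After move 4 (U): U=RWWB F=GRGG R=YBRW B=OBRB L=WOOO
Query 1: U[0] = R
Query 2: U[3] = B
Query 3: R[1] = B

Answer: R B B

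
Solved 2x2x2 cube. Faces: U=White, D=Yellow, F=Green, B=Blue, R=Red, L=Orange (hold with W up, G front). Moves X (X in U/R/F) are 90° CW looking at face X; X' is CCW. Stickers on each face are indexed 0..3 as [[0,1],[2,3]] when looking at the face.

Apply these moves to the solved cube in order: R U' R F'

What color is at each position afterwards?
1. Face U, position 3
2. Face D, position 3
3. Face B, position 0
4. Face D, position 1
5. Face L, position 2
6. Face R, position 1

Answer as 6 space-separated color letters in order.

After move 1 (R): R=RRRR U=WGWG F=GYGY D=YBYB B=WBWB
After move 2 (U'): U=GGWW F=OOGY R=GYRR B=RRWB L=WBOO
After move 3 (R): R=RGRY U=GOWY F=OBGB D=YWYR B=WRGB
After move 4 (F'): F=BBOG U=GORR R=WGYY D=BOYR L=WYOW
Query 1: U[3] = R
Query 2: D[3] = R
Query 3: B[0] = W
Query 4: D[1] = O
Query 5: L[2] = O
Query 6: R[1] = G

Answer: R R W O O G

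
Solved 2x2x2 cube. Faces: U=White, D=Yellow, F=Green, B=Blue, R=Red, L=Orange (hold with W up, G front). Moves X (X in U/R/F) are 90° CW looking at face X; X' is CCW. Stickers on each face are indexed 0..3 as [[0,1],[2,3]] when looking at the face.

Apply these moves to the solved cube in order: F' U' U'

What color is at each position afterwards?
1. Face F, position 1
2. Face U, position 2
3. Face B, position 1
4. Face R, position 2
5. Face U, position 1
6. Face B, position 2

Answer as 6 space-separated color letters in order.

After move 1 (F'): F=GGGG U=WWRR R=YRYR D=OOYY L=OWOW
After move 2 (U'): U=WRWR F=OWGG R=GGYR B=YRBB L=BBOW
After move 3 (U'): U=RRWW F=BBGG R=OWYR B=GGBB L=YROW
Query 1: F[1] = B
Query 2: U[2] = W
Query 3: B[1] = G
Query 4: R[2] = Y
Query 5: U[1] = R
Query 6: B[2] = B

Answer: B W G Y R B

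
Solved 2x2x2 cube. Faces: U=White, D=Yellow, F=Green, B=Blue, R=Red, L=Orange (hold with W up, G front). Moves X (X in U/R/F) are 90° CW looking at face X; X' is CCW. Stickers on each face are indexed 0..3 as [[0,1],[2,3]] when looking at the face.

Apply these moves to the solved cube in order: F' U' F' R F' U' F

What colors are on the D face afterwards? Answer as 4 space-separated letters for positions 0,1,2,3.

After move 1 (F'): F=GGGG U=WWRR R=YRYR D=OOYY L=OWOW
After move 2 (U'): U=WRWR F=OWGG R=GGYR B=YRBB L=BBOW
After move 3 (F'): F=WGOG U=WRGY R=OGOR D=BWYY L=BROW
After move 4 (R): R=OORG U=WGGG F=WWOY D=BBYY B=YRRB
After move 5 (F'): F=WYWO U=WGOR R=BOBG D=RWYY L=BGOG
After move 6 (U'): U=GRWO F=BGWO R=WYBG B=BORB L=YROG
After move 7 (F): F=WBOG U=GRGR R=WYOG D=BWYY L=YROW
Query: D face = BWYY

Answer: B W Y Y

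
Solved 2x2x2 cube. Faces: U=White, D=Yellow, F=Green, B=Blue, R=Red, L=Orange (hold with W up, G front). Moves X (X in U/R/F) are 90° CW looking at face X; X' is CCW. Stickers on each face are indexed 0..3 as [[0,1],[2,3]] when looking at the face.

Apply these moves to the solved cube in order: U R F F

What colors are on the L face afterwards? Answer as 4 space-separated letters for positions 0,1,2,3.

After move 1 (U): U=WWWW F=RRGG R=BBRR B=OOBB L=GGOO
After move 2 (R): R=RBRB U=WRWG F=RYGY D=YBYO B=WOWB
After move 3 (F): F=GRYY U=WROG R=WBGB D=RRYO L=GYOB
After move 4 (F): F=YGYR U=WRBY R=OBGB D=GWYO L=GROR
Query: L face = GROR

Answer: G R O R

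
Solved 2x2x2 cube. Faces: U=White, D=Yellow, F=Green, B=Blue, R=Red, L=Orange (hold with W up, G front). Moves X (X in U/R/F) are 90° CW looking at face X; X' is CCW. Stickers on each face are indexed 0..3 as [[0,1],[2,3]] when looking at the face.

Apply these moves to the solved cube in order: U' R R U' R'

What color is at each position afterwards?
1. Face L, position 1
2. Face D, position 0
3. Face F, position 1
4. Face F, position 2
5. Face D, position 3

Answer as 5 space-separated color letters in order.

Answer: R Y Y G R

Derivation:
After move 1 (U'): U=WWWW F=OOGG R=GGRR B=RRBB L=BBOO
After move 2 (R): R=RGRG U=WOWG F=OYGY D=YBYR B=WRWB
After move 3 (R): R=RRGG U=WYWY F=OBGR D=YWYW B=GROB
After move 4 (U'): U=YYWW F=BBGR R=OBGG B=RROB L=GROO
After move 5 (R'): R=BGOG U=YOWR F=BYGW D=YBYR B=WRWB
Query 1: L[1] = R
Query 2: D[0] = Y
Query 3: F[1] = Y
Query 4: F[2] = G
Query 5: D[3] = R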